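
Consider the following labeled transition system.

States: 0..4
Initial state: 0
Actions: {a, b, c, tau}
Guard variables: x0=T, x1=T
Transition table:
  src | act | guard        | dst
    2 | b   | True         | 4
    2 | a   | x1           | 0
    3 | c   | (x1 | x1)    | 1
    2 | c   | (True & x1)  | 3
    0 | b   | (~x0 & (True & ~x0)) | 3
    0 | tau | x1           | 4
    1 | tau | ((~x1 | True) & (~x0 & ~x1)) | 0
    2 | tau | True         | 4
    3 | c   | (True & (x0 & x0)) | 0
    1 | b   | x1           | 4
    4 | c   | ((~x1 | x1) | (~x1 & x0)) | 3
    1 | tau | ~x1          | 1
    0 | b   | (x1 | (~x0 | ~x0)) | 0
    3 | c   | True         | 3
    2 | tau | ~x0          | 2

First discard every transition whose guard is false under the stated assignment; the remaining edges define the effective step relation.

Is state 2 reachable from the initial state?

Guard filter leaves 11 enabled edge(s).
depth 0: {0}
depth 1: {4}  now seen {0,4}
depth 2: {3}  now seen {0,3,4}
depth 3: {1}  now seen {0,1,3,4}
Reach set: {0,1,3,4}

Answer: UNREACHABLE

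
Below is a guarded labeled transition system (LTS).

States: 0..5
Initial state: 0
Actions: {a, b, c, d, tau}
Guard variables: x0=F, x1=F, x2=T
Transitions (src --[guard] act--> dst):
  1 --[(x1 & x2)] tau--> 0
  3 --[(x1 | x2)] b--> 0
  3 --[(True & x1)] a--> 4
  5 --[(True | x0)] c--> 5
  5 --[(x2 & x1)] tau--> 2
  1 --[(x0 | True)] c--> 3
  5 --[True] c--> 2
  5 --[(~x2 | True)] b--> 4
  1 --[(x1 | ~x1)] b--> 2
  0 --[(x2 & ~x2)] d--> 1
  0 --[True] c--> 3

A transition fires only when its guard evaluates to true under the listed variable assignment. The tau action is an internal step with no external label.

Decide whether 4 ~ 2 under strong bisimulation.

Compute ~ classes (split until stable):
  round 0: {{0,1,2,3,4,5}}
  round 1: {{0},{1,5},{2,4},{3}}
  round 2: {{0},{1},{2,4},{3},{5}}
stable after 3 split(s): 5 block(s)
[4]={2,4}  [2]={2,4}

Answer: BISIMILAR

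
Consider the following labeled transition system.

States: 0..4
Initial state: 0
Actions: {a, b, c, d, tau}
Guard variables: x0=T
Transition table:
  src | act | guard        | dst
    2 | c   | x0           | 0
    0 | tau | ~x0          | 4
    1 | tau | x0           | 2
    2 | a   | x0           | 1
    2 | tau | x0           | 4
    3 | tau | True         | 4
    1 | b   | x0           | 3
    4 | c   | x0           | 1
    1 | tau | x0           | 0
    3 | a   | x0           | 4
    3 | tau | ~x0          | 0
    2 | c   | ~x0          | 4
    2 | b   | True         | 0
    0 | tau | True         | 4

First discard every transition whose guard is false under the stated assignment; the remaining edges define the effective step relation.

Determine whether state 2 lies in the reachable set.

Answer: REACHABLE

Trace:
After dropping false guards: 11 live edges.
depth 0: {0}
depth 1: {4}  total {0,4}
depth 2: {1}  total {0,1,4}
depth 3: {2,3}  total {0,1,2,3,4}
R = {0,1,2,3,4}
witness 2: tau·c·tau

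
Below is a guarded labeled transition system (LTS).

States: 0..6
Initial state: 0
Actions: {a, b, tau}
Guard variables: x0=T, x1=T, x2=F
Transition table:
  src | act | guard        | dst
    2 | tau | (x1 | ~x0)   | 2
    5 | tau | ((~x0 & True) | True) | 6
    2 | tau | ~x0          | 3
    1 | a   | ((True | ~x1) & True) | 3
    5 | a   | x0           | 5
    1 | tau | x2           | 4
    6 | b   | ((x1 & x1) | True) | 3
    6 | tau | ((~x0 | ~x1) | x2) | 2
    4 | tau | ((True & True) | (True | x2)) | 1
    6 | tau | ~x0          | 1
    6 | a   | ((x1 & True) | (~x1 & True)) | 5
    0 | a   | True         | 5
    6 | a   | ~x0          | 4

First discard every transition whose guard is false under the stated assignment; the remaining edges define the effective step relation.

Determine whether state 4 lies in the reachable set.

Guard filter leaves 8 enabled edge(s).
depth 0: {0}
depth 1: {5}  now seen {0,5}
depth 2: {6}  now seen {0,5,6}
depth 3: {3}  now seen {0,3,5,6}
Reachable = {0,3,5,6}

Answer: UNREACHABLE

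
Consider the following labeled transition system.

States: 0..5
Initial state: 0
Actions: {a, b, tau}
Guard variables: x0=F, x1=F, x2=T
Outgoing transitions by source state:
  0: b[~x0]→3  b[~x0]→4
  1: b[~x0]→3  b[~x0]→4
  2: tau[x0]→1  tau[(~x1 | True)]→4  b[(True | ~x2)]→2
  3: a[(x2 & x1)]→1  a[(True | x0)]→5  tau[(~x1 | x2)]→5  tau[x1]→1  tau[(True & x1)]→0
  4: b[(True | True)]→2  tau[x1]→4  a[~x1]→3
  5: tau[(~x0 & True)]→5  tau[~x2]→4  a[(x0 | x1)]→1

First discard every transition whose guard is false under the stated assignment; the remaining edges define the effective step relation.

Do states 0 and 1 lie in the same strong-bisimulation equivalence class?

Compute ~ classes (split until stable):
  P[0] = {{0,1,2,3,4,5}}
  P[1] = {{0,1},{2},{3},{4},{5}}
5 equivalence class(es) (converged in 2)
0∈{0,1}, 1∈{0,1}

Answer: BISIMILAR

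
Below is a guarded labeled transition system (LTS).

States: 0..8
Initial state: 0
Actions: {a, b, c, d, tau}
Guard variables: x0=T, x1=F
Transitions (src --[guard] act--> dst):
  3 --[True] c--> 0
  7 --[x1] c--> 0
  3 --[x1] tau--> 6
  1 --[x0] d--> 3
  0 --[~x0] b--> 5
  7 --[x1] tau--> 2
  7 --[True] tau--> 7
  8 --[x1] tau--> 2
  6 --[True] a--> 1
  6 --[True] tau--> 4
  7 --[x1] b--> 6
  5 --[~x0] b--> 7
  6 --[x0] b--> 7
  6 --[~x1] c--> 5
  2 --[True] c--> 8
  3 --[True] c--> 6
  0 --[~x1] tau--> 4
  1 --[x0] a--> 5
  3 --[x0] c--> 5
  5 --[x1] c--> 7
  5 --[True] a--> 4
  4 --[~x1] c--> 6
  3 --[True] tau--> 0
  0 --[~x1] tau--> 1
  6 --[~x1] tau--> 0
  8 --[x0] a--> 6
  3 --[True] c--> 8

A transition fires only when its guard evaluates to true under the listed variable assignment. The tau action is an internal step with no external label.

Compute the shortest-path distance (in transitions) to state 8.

Answer: 3

Working:
Layered search for 8:
  depth 0: {0}
  depth 1: {1,4}
  depth 2: {3,5,6}
  depth 3: {7,8}
8 enters at depth 3; path tau·d·c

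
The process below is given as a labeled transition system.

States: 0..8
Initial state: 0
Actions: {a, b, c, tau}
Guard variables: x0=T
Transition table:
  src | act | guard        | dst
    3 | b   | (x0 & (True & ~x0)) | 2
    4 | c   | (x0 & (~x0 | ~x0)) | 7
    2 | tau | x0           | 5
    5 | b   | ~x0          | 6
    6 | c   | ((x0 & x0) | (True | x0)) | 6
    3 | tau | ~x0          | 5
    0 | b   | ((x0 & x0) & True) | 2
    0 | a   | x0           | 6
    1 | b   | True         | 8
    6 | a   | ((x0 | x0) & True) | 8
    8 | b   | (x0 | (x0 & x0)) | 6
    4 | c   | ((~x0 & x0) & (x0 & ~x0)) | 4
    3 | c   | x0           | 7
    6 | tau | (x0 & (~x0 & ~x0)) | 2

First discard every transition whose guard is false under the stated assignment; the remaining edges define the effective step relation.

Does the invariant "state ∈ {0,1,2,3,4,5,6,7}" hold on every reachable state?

Answer: INVARIANT VIOLATED at state 8

Working:
Allowed set {0,1,2,3,4,5,6,7}
Reach set: {0,2,5,6,8}
  0: ✓
  2: ✓
  5: ✓
  6: ✓
  8: VIOLATES
counterexample path to 8: a·a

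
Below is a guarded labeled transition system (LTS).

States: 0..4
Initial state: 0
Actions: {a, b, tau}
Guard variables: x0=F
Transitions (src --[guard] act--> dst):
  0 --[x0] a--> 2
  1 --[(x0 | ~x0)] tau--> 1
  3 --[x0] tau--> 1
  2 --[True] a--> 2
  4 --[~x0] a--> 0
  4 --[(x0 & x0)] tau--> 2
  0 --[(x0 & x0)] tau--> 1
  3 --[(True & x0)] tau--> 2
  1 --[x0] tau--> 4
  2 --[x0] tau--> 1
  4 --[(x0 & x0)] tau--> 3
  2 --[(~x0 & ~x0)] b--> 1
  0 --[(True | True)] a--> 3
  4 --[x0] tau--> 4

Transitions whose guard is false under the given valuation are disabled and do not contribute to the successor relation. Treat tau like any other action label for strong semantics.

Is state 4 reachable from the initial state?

Answer: UNREACHABLE

Working:
Guard filter leaves 5 enabled edge(s).
depth 0: {0}
depth 1: {3}  now seen {0,3}
Reach set: {0,3}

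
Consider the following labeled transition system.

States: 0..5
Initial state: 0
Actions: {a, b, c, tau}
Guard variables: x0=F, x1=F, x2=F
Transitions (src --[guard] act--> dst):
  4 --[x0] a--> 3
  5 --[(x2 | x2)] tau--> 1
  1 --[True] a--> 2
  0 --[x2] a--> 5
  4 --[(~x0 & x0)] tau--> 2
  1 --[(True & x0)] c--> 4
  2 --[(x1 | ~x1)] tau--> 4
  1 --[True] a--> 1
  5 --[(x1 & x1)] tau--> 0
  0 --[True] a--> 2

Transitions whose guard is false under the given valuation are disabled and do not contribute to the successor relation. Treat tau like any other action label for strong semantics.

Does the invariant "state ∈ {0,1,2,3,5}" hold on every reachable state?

Allowed set {0,1,2,3,5}
Reach set: {0,2,4}
  0: ok
  2: ok
  4: outside
reach 4 via a·tau — violates

Answer: INVARIANT VIOLATED at state 4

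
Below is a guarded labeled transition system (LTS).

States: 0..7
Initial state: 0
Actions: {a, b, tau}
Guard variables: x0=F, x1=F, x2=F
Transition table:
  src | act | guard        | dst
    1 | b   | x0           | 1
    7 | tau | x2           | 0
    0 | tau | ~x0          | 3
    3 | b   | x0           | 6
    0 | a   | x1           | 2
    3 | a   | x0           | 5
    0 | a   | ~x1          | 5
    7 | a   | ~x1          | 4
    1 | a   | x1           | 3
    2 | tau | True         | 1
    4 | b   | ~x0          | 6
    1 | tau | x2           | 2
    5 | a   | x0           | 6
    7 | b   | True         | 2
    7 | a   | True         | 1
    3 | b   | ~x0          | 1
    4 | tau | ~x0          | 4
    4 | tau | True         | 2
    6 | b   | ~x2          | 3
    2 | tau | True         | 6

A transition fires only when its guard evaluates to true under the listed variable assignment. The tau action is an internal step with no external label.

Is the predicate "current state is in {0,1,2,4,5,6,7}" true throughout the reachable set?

Safe = {0,1,2,4,5,6,7}
R = {0,1,3,5}
  0: ✓
  1: ✓
  3: VIOLATES
  5: ✓
witness against invariant: tau → 3

Answer: INVARIANT VIOLATED at state 3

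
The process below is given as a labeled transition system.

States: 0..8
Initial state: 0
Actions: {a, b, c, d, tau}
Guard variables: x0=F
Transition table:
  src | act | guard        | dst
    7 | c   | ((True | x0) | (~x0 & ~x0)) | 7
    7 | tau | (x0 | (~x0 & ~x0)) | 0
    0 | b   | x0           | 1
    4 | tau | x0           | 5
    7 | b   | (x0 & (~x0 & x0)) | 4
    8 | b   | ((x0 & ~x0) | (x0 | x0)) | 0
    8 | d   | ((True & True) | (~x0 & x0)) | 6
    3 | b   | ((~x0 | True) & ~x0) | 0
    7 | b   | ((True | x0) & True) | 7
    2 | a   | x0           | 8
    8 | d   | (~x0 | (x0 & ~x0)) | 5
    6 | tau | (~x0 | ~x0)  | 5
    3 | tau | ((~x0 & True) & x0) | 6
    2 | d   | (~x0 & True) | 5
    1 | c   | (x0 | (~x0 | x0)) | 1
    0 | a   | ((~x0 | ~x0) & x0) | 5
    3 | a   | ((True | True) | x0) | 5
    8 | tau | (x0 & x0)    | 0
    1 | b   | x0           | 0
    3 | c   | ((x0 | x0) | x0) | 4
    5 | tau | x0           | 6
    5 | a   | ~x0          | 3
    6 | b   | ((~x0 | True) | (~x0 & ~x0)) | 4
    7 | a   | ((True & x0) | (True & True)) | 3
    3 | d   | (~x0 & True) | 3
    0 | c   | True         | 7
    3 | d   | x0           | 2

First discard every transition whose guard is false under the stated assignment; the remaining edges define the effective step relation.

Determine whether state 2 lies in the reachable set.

Guard filter leaves 15 enabled edge(s).
L0 = {0}
L1 = {7}  now seen {0,7}
L2 = {3}  now seen {0,3,7}
L3 = {5}  now seen {0,3,5,7}
R = {0,3,5,7}

Answer: UNREACHABLE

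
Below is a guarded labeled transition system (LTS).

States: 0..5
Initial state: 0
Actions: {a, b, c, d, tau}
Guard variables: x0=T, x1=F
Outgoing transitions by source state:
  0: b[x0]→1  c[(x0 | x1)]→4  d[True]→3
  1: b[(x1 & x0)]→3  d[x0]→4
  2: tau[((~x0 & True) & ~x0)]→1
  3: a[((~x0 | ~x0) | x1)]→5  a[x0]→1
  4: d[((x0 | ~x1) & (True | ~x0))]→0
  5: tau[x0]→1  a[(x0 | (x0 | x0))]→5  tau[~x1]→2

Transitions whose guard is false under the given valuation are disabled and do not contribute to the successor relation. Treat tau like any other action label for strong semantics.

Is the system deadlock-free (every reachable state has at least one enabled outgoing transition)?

Reach set: {0,1,3,4}
  0: b→1  c→4  d→3  [3 exit(s)]
  1: d→4  [1 exit(s)]
  3: a→1  [1 exit(s)]
  4: d→0  [1 exit(s)]

Answer: DEADLOCK-FREE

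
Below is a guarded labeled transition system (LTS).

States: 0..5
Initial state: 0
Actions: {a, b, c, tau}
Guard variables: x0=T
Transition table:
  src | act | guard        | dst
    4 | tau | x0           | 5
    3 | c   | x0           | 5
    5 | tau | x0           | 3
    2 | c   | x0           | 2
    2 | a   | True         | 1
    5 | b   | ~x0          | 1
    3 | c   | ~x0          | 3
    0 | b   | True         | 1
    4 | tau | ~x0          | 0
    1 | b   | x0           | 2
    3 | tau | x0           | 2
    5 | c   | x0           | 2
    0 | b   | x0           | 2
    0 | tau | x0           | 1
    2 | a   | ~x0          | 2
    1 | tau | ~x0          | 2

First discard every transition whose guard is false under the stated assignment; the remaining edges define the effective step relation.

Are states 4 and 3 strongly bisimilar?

Refine partition for ~:
  P[0] = {{0,1,2,3,4,5}}
  P[1] = {{0},{1},{2},{3,5},{4}}
  P[2] = {{0},{1},{2},{3},{4},{5}}
6 equivalence class(es) (converged in 3)
4∈{4}, 3∈{3}

Answer: NOT BISIMILAR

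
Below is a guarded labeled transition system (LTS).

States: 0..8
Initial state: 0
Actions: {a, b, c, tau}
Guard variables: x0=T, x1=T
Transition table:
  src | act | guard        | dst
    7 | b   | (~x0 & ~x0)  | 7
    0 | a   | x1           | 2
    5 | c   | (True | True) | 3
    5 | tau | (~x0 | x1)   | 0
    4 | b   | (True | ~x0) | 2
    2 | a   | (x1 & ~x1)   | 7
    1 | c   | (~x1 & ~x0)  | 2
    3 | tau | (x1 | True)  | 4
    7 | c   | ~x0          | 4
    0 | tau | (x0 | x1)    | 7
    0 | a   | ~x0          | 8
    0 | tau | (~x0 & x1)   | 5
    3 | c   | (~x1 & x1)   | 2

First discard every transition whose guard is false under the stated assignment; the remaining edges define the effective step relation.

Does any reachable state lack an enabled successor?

Answer: DEADLOCK at state 2

Analysis:
Reachable = {0,2,7}
  0: a→2  tau→7  [deg 2]
  2: ∅  [no exit]
  7: ∅  [no exit]
trace reaching 2: a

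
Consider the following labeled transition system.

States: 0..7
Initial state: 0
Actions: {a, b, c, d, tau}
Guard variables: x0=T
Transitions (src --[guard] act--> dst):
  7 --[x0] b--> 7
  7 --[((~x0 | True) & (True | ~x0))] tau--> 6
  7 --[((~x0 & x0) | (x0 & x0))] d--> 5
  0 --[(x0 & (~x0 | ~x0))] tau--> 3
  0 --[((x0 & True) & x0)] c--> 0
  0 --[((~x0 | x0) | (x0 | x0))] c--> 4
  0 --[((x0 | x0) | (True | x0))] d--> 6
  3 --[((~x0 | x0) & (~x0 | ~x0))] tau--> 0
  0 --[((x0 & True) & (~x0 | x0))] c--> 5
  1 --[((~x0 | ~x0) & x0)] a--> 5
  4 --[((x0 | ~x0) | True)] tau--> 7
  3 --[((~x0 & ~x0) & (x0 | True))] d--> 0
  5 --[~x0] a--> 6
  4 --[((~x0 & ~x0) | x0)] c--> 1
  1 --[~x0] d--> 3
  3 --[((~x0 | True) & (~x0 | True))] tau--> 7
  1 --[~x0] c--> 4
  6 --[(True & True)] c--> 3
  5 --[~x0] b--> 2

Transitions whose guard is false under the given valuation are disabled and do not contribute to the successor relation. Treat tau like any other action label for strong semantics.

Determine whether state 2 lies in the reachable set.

Answer: UNREACHABLE

Trace:
After dropping false guards: 11 live edges.
depth 0: {0}
depth 1: {4,5,6}  total {0,4,5,6}
depth 2: {1,3,7}  total {0,1,3,4,5,6,7}
Reachable = {0,1,3,4,5,6,7}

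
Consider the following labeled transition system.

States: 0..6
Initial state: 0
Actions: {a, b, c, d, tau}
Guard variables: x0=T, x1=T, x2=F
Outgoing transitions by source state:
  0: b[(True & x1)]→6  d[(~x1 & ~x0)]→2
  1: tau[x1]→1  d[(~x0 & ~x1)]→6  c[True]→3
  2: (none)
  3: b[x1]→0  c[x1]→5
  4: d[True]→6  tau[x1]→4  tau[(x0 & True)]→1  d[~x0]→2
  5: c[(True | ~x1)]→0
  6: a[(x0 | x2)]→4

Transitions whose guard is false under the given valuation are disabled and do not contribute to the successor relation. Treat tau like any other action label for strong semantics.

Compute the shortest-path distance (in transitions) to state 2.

Answer: UNREACHABLE

Trace:
Breadth-first toward 2:
  L0 = {0}
  L1 = {6}
  L2 = {4}
  L3 = {1}
  L4 = {3}
  L5 = {5}
2 never appears.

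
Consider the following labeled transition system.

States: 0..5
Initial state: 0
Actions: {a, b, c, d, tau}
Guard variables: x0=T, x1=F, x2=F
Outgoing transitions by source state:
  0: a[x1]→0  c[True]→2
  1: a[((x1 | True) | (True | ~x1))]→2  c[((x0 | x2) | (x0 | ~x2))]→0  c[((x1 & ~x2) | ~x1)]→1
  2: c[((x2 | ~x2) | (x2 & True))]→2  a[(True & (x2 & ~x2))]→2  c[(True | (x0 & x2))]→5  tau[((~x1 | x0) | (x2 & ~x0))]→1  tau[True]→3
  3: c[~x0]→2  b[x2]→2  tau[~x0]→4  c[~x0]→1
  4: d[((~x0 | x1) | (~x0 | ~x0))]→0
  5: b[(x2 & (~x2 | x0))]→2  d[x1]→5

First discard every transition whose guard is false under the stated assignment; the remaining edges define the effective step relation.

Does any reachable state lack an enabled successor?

Reach set: {0,1,2,3,5}
  0: c→2  [1 out]
  1: a→2  c→0  c→1  [3 out]
  2: c→2  c→5  tau→1  tau→3  [4 out]
  3: ∅  [no exit]
  5: ∅  [no exit]
Path to 3: c·tau

Answer: DEADLOCK at state 3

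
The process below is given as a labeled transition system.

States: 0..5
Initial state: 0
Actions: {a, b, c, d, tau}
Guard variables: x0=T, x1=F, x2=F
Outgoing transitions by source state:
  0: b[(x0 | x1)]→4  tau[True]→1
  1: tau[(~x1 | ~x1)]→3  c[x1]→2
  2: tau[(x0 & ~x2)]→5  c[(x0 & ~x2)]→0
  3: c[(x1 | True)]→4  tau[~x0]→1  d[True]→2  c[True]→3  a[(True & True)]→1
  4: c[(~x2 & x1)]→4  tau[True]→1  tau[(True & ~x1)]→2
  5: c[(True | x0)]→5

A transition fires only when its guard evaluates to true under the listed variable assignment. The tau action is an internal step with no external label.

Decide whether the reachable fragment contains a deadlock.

Reachable = {0,1,2,3,4,5}
  0: b→4  tau→1  [2 exit(s)]
  1: tau→3  [1 exit(s)]
  2: c→0  tau→5  [2 exit(s)]
  3: a→1  c→3  c→4  d→2  [4 exit(s)]
  4: tau→1  tau→2  [2 exit(s)]
  5: c→5  [1 exit(s)]

Answer: DEADLOCK-FREE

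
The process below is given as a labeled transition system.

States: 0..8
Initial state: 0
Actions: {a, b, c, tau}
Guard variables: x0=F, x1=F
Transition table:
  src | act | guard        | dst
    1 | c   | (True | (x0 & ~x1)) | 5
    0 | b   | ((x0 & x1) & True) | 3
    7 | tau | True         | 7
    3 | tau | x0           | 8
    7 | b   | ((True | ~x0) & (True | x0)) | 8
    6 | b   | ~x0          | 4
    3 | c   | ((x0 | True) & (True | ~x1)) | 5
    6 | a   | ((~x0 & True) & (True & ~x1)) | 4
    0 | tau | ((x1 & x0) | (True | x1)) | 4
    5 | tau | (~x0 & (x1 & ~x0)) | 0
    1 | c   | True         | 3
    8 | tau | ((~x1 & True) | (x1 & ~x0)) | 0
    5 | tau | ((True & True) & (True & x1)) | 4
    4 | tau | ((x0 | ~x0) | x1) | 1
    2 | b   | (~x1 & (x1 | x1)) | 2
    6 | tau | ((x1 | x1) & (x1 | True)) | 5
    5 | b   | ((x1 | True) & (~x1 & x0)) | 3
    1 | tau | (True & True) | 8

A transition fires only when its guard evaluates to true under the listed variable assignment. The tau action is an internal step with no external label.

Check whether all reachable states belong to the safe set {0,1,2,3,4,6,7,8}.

Answer: INVARIANT VIOLATED at state 5

Working:
Allowed set {0,1,2,3,4,6,7,8}
R = {0,1,3,4,5,8}
  0: safe
  1: safe
  3: safe
  4: safe
  5: outside
  8: safe
witness against invariant: tau·tau·c → 5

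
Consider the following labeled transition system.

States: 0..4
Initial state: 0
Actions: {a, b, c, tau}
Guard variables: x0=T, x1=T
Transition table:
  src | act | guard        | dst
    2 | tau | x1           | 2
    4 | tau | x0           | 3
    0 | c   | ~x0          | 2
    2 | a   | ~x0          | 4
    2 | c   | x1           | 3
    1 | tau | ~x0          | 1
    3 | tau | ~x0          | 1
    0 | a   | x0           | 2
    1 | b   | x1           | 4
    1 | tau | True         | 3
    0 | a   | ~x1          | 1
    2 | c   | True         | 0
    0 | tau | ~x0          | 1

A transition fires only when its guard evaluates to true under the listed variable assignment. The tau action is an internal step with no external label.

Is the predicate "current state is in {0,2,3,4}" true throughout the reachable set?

Answer: INVARIANT HOLDS

Trace:
Allowed set {0,2,3,4}
Reach set: {0,2,3}
  0: ok
  2: ok
  3: ok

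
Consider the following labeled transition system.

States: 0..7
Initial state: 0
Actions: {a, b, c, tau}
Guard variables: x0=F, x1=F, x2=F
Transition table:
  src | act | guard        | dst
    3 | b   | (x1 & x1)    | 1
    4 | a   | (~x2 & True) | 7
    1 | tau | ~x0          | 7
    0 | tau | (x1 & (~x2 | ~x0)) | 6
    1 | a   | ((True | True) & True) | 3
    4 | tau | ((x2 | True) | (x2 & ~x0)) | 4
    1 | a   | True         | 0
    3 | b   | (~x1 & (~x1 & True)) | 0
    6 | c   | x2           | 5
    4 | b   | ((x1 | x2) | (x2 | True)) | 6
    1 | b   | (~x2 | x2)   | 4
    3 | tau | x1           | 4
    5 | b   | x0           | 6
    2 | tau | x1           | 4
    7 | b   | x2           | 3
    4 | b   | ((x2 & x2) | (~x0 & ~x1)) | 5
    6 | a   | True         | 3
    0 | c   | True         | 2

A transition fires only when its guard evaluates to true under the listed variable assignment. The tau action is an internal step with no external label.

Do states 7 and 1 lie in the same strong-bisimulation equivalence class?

Bisimulation quotient by refinement:
  P[0] = {{0,1,2,3,4,5,6,7}}
  P[1] = {{0},{1,4},{2,5,7},{3},{6}}
  P[2] = {{0},{1},{2,5,7},{3},{4},{6}}
stable after 3 split(s): 6 block(s)
[7]={2,5,7}  [1]={1}

Answer: NOT BISIMILAR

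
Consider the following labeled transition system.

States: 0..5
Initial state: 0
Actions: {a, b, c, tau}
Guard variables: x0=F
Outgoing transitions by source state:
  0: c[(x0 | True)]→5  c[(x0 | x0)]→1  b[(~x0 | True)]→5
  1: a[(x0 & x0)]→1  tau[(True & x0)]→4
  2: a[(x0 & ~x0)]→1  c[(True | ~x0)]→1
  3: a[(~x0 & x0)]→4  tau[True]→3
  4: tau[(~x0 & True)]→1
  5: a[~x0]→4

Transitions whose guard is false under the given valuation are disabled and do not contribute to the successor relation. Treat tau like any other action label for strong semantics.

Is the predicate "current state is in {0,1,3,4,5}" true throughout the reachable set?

Allowed set {0,1,3,4,5}
Reach set: {0,1,4,5}
  0: safe
  1: safe
  4: safe
  5: safe

Answer: INVARIANT HOLDS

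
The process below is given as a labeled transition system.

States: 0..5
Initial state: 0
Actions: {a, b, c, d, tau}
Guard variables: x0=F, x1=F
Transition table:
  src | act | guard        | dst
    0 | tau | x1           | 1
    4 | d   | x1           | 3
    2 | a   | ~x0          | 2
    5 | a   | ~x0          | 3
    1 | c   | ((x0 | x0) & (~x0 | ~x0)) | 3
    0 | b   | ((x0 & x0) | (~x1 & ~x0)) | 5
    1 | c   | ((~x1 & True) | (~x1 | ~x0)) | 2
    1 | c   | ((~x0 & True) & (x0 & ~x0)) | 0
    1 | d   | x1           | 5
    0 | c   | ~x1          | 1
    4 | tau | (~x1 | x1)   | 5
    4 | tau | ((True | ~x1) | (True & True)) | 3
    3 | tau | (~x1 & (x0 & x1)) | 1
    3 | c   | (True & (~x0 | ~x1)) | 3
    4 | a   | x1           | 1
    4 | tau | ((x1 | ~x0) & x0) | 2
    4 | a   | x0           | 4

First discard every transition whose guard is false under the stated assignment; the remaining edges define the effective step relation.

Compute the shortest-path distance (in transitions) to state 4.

Breadth-first toward 4:
  depth 0: {0}
  depth 1: {1,5}
  depth 2: {2,3}
4 never appears.

Answer: UNREACHABLE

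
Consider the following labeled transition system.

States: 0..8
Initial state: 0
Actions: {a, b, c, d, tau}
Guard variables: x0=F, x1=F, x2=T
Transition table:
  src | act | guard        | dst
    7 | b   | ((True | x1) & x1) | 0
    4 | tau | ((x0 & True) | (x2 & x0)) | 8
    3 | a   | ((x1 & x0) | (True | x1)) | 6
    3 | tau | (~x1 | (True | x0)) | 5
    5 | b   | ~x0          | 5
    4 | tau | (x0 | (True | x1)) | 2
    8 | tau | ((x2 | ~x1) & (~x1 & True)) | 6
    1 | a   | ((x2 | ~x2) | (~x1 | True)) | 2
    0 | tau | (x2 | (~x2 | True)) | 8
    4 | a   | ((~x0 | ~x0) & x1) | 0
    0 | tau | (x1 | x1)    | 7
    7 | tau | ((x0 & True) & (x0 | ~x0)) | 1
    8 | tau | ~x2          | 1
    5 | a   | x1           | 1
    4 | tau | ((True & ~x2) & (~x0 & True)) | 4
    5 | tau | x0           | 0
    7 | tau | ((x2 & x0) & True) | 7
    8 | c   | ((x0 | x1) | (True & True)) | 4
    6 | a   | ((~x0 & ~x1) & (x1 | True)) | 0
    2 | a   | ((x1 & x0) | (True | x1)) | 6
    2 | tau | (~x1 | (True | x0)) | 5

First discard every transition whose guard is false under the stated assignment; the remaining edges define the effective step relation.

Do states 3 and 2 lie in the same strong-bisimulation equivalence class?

Refine partition for ~:
  P[0] = {{0,1,2,3,4,5,6,7,8}}
  P[1] = {{0,4},{1,6},{2,3},{5},{7},{8}}
  P[2] = {{0},{1},{2,3},{4},{5},{6},{7},{8}}
stable after 3 split(s): 8 block(s)
[3]={2,3}  [2]={2,3}

Answer: BISIMILAR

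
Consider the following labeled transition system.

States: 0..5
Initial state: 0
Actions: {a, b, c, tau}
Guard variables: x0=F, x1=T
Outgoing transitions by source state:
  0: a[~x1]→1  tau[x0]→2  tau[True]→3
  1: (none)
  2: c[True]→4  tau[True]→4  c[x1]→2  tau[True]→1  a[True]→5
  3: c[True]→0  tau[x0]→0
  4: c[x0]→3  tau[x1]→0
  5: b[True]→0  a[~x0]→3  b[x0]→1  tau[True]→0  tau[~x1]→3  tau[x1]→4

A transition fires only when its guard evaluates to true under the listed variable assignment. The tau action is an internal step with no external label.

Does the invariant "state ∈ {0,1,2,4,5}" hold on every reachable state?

Answer: INVARIANT VIOLATED at state 3

Working:
Safe = {0,1,2,4,5}
R = {0,3}
  0: ✓
  3: ✗ unsafe
reach 3 via tau — violates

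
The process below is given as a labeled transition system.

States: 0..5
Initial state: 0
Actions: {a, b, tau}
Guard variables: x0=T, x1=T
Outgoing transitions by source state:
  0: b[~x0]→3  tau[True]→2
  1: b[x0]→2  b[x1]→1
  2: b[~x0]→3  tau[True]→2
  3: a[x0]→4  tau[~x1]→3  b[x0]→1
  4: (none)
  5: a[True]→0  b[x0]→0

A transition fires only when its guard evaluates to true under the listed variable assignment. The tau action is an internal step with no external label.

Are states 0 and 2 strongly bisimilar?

Refine partition for ~:
  P[0] = {{0,1,2,3,4,5}}
  P[1] = {{0,2},{1},{3,5},{4}}
  P[2] = {{0,2},{1},{3},{4},{5}}
Fixed point at round 3; 5 class(es).
class of 0: {0,2}; class of 2: {0,2}

Answer: BISIMILAR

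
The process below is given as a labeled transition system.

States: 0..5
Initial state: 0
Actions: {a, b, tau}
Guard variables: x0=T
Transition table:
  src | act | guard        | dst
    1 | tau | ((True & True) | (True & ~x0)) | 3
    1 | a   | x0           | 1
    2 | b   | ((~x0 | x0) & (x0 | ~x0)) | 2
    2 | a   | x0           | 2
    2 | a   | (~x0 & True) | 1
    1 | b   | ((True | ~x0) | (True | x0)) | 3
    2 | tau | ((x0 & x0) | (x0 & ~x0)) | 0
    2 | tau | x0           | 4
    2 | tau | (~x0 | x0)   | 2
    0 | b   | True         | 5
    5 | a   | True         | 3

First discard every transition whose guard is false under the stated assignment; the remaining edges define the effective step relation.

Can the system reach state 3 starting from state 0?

Answer: REACHABLE

Analysis:
10 transition(s) survive guard evaluation.
L0 = {0}
L1 = {5}  total {0,5}
L2 = {3}  total {0,3,5}
Reach set: {0,3,5}
trace reaching 3: b·a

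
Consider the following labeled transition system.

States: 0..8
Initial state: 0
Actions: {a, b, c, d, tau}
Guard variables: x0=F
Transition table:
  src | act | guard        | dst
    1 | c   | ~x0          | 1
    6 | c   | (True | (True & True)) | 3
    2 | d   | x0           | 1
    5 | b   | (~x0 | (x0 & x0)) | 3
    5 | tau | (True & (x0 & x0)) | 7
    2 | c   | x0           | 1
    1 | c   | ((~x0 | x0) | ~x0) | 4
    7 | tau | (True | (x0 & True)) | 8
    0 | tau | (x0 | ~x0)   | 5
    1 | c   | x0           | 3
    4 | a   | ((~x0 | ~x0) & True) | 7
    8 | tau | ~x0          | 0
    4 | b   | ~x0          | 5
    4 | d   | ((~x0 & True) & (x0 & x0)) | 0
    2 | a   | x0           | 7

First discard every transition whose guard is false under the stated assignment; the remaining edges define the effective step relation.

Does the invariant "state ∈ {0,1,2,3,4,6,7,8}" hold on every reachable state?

Allowed set {0,1,2,3,4,6,7,8}
Reach set: {0,3,5}
  0: ✓
  3: ✓
  5: VIOLATES
counterexample path to 5: tau

Answer: INVARIANT VIOLATED at state 5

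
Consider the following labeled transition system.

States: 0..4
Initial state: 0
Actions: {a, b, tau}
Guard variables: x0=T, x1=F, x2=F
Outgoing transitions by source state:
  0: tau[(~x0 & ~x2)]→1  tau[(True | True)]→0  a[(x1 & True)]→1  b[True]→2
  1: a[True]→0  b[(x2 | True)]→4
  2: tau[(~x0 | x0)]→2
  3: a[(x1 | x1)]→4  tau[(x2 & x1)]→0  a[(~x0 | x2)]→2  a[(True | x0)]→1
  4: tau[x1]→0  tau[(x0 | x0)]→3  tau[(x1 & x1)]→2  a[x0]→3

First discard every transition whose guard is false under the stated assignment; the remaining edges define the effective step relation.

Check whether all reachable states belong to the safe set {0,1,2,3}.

Safe = {0,1,2,3}
R = {0,2}
  0: safe
  2: safe

Answer: INVARIANT HOLDS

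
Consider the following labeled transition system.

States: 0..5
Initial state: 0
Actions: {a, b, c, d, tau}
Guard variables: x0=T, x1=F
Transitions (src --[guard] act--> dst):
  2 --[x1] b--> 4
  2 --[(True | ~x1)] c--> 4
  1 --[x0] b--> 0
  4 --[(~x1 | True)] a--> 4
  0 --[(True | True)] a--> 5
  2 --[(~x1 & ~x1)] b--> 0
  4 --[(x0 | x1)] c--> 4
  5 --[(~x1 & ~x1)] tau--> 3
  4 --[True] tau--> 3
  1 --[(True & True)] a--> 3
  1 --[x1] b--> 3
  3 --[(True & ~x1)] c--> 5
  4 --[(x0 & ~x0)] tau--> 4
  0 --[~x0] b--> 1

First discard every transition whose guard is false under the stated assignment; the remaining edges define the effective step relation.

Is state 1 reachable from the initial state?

Answer: UNREACHABLE

Trace:
Guard filter leaves 10 enabled edge(s).
L0 = {0}
L1 = {5}  total {0,5}
L2 = {3}  total {0,3,5}
Reachable = {0,3,5}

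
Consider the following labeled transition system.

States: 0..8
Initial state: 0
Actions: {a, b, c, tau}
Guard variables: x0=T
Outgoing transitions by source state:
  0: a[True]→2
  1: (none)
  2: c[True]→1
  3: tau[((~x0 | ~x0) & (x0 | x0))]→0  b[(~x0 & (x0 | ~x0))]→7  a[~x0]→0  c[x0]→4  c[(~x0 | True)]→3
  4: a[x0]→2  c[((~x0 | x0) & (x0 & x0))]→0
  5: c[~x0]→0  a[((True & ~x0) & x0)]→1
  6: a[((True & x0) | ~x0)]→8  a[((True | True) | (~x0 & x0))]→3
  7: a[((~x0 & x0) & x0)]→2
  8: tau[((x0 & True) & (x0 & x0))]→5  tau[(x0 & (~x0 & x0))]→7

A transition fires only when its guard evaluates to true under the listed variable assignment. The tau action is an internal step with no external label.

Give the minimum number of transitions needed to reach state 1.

BFS to 1:
  Layer 0: {0}
  Layer 1: {2}
  Layer 2: {1}
depth(1)=2, e.g. a·c

Answer: 2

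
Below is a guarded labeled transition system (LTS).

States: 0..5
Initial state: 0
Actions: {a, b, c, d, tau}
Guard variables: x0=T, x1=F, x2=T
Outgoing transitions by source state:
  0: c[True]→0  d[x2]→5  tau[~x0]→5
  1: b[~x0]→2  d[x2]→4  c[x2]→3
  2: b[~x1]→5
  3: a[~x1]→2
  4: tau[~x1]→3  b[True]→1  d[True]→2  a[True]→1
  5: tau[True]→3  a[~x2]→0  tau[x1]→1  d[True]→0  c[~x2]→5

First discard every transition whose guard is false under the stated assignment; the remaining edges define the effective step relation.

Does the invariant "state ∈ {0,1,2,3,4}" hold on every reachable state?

Allowed set {0,1,2,3,4}
Reach set: {0,2,3,5}
  0: ok
  2: ok
  3: ok
  5: VIOLATES
counterexample path to 5: d

Answer: INVARIANT VIOLATED at state 5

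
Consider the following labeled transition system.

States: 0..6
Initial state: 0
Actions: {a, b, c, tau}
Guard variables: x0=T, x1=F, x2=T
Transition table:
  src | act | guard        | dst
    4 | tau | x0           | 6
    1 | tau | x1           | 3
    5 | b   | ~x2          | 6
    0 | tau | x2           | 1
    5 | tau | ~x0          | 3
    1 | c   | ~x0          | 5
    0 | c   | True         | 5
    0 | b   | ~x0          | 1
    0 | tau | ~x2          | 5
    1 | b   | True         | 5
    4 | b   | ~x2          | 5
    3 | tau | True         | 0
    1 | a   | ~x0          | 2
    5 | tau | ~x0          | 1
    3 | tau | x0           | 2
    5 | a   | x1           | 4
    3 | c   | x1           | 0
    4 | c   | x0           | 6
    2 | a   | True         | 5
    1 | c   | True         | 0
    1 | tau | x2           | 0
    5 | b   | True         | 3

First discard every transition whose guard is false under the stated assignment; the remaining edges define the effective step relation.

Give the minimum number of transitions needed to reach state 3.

Answer: 2

Trace:
Layered search for 3:
  L0 = {0}
  L1 = {1,5}
  L2 = {3}
3 enters at depth 2; path c·b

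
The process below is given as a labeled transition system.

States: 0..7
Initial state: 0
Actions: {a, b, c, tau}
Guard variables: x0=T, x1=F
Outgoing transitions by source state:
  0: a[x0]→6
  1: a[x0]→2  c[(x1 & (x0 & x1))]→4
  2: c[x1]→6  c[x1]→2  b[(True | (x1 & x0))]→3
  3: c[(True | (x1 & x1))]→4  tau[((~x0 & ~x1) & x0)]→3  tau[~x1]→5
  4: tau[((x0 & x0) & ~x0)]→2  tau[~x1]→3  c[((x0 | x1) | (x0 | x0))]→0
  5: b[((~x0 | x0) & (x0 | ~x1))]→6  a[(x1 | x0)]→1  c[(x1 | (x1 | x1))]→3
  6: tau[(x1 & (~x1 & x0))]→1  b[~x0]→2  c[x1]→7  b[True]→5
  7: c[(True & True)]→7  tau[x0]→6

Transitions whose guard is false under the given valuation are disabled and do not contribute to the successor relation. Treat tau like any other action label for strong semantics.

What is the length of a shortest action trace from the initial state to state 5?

Answer: 2

Trace:
BFS to 5:
  L0 = {0}
  L1 = {6}
  L2 = {5}
first hit 5 at d=2 via a·b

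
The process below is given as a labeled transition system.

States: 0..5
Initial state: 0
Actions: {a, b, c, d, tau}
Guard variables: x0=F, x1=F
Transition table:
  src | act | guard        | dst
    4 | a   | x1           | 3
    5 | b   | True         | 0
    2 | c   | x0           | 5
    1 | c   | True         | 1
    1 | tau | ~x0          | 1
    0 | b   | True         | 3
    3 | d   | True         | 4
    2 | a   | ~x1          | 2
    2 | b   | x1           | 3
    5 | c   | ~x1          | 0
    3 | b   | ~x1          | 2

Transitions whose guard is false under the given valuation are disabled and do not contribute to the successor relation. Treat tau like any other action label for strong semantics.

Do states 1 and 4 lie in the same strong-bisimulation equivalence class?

Bisimulation quotient by refinement:
  P[0] = {{0,1,2,3,4,5}}
  P[1] = {{0},{1},{2},{3},{4},{5}}
6 equivalence class(es) (converged in 2)
1∈{1}, 4∈{4}

Answer: NOT BISIMILAR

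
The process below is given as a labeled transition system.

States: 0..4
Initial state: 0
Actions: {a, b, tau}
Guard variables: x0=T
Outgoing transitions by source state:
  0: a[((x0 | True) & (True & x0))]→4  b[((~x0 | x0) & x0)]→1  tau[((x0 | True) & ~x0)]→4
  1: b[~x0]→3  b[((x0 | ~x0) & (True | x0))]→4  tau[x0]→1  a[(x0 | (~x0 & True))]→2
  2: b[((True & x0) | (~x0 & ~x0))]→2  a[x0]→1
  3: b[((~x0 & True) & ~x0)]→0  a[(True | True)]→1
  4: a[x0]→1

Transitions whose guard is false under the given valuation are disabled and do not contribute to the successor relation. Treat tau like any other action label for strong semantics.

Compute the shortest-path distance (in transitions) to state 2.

Answer: 2

Trace:
BFS to 2:
  depth 0: {0}
  depth 1: {1,4}
  depth 2: {2}
first hit 2 at d=2 via b·a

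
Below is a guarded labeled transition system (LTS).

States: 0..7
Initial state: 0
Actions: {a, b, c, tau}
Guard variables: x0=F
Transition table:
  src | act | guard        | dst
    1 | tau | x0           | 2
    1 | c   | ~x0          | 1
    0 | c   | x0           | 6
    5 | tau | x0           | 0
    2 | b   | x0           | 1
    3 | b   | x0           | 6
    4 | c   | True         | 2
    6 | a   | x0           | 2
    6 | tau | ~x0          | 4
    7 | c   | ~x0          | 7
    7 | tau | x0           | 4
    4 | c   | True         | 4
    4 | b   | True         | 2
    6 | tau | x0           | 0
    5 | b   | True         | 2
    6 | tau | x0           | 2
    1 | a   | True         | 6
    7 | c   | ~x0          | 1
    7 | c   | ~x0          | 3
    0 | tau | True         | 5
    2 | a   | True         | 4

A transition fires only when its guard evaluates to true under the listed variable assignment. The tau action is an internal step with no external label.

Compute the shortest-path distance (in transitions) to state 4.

Layered search for 4:
  Layer 0: {0}
  Layer 1: {5}
  Layer 2: {2}
  Layer 3: {4}
4 enters at depth 3; path tau·b·a

Answer: 3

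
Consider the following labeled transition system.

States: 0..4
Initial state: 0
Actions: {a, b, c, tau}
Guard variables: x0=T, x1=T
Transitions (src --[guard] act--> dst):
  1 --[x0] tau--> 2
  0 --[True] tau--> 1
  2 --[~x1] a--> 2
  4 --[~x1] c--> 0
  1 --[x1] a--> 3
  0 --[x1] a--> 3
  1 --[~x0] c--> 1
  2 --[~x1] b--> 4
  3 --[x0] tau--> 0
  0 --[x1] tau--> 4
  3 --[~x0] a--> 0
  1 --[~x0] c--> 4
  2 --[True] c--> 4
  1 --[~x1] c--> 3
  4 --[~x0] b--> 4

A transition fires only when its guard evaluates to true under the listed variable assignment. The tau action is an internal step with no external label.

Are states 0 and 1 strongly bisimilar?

Answer: NOT BISIMILAR

Analysis:
Compute ~ classes (split until stable):
  P[0] = {{0,1,2,3,4}}
  P[1] = {{0,1},{2},{3},{4}}
  P[2] = {{0},{1},{2},{3},{4}}
Fixed point at round 3; 5 class(es).
0∈{0}, 1∈{1}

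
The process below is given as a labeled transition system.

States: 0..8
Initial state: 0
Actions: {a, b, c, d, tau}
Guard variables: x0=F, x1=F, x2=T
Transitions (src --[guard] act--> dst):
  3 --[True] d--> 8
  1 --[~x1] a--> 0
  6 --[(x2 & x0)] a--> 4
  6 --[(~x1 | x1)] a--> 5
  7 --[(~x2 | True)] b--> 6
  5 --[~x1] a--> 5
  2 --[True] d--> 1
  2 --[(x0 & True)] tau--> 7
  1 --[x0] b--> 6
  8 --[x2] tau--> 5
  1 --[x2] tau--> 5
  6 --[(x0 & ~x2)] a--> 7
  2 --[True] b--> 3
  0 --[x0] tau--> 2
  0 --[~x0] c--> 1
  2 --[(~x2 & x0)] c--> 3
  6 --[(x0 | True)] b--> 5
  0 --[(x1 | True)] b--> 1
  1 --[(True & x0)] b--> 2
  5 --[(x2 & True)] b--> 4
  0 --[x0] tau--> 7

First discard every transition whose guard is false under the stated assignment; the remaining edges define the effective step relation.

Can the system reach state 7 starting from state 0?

Answer: UNREACHABLE

Working:
13 transition(s) survive guard evaluation.
depth 0: {0}
depth 1: {1}  now seen {0,1}
depth 2: {5}  now seen {0,1,5}
depth 3: {4}  now seen {0,1,4,5}
R = {0,1,4,5}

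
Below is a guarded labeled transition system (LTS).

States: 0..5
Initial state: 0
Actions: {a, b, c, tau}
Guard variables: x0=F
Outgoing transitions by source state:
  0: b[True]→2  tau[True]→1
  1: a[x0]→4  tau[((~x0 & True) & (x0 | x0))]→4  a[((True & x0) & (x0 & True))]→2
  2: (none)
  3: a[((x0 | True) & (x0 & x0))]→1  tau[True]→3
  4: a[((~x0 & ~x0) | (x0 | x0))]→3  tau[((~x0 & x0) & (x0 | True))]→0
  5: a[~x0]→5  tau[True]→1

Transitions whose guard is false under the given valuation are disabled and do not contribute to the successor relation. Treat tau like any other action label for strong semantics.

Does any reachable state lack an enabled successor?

Reachable = {0,1,2}
  0: b→2  tau→1  [2 exit(s)]
  1: ∅  [deadlock]
  2: ∅  [deadlock]
witness 1: tau

Answer: DEADLOCK at state 1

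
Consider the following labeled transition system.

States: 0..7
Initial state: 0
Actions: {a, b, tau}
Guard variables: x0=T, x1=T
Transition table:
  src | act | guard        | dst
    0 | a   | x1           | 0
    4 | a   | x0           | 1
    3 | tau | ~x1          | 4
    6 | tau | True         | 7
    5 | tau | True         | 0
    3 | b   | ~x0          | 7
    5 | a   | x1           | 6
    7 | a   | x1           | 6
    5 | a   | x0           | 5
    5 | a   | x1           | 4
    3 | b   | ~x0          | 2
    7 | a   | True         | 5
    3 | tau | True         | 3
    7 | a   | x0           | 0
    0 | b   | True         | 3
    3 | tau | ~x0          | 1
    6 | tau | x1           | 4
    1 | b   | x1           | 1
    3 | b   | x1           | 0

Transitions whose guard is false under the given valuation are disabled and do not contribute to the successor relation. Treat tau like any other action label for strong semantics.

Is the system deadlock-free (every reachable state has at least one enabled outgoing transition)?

Answer: DEADLOCK-FREE

Analysis:
Reachable = {0,3}
  0: a→0  b→3  [2 exit(s)]
  3: b→0  tau→3  [2 exit(s)]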